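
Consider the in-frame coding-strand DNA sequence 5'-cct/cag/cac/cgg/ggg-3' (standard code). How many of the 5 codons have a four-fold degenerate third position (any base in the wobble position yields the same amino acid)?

Codon 1 CCT (Pro): third position 4-fold.
Codon 2 CAG (Gln): third position 2-fold.
Codon 3 CAC (His): third position 2-fold.
Codon 4 CGG (Arg): third position 4-fold.
Codon 5 GGG (Gly): third position 4-fold.
Four-fold degenerate third positions: 3.

3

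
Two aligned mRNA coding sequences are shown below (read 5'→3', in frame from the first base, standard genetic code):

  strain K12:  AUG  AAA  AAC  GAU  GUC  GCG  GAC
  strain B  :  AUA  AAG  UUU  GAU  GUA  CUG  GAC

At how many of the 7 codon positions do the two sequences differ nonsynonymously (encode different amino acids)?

3

Codon 1: AUG Met / AUA Ile — nonsynonymous.
Codon 2: AAA Lys / AAG Lys — synonymous.
Codon 3: AAC Asn / UUU Phe — nonsynonymous.
Codon 4: GAU Asp / GAU Asp — identical.
Codon 5: GUC Val / GUA Val — synonymous.
Codon 6: GCG Ala / CUG Leu — nonsynonymous.
Codon 7: GAC Asp / GAC Asp — identical.
Nonsynonymous differences: 3.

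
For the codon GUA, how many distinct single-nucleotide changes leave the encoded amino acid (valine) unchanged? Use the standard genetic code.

3

Position 1: none → 0 synonymous.
Position 2: none → 0 synonymous.
Position 3: GUU, GUC, GUG → 3 synonymous.
Total: 0 + 0 + 3 = 3.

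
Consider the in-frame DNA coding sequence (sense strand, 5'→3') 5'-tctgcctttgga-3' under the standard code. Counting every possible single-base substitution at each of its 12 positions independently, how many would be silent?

10

Codon 1 (TCT, Ser): 3 synonymous substitutions.
Codon 2 (GCC, Ala): 3 synonymous substitutions.
Codon 3 (TTT, Phe): 1 synonymous substitution.
Codon 4 (GGA, Gly): 3 synonymous substitutions.
Total: 3 + 3 + 1 + 3 = 10.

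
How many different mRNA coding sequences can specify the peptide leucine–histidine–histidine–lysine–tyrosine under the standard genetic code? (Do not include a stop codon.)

96

Leu: 6 codons.
His: 2 codons.
His: 2 codons.
Lys: 2 codons.
Tyr: 2 codons.
6 × 2 × 2 × 2 × 2 = 96.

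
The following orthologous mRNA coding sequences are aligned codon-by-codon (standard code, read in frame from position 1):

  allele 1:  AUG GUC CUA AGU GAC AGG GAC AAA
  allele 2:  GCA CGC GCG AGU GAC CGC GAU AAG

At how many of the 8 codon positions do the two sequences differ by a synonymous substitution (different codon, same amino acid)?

3

Codon 1: AUG Met / GCA Ala — nonsynonymous.
Codon 2: GUC Val / CGC Arg — nonsynonymous.
Codon 3: CUA Leu / GCG Ala — nonsynonymous.
Codon 4: AGU Ser / AGU Ser — identical.
Codon 5: GAC Asp / GAC Asp — identical.
Codon 6: AGG Arg / CGC Arg — synonymous.
Codon 7: GAC Asp / GAU Asp — synonymous.
Codon 8: AAA Lys / AAG Lys — synonymous.
Synonymous differences: 3.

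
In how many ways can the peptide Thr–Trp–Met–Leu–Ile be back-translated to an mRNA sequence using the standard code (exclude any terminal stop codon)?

Thr: 4 codons.
Trp: 1 codon.
Met: 1 codon.
Leu: 6 codons.
Ile: 3 codons.
4 × 1 × 1 × 6 × 3 = 72.

72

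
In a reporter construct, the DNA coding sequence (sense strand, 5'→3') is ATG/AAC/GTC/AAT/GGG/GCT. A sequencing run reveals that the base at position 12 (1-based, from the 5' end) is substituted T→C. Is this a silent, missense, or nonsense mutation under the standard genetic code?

silent

Position 12 falls in codon 4: AAT → Asn.
After the substitution the codon is AAC → Asn.
Both encode Asn, so the change is synonymous.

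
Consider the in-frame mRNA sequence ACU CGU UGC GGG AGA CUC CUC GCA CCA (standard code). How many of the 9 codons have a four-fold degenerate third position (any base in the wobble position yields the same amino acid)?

Codon 1 ACU (Thr): third position 4-fold.
Codon 2 CGU (Arg): third position 4-fold.
Codon 3 UGC (Cys): third position 2-fold.
Codon 4 GGG (Gly): third position 4-fold.
Codon 5 AGA (Arg): third position 2-fold.
Codon 6 CUC (Leu): third position 4-fold.
Codon 7 CUC (Leu): third position 4-fold.
Codon 8 GCA (Ala): third position 4-fold.
Codon 9 CCA (Pro): third position 4-fold.
Four-fold degenerate third positions: 7.

7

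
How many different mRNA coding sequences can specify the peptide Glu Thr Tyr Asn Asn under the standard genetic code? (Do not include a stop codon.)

64

Glu: 2 codons.
Thr: 4 codons.
Tyr: 2 codons.
Asn: 2 codons.
Asn: 2 codons.
2 × 4 × 2 × 2 × 2 = 64.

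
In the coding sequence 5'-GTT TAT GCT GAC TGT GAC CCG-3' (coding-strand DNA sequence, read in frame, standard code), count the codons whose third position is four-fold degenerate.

3

Codon 1 GTT (Val): third position 4-fold.
Codon 2 TAT (Tyr): third position 2-fold.
Codon 3 GCT (Ala): third position 4-fold.
Codon 4 GAC (Asp): third position 2-fold.
Codon 5 TGT (Cys): third position 2-fold.
Codon 6 GAC (Asp): third position 2-fold.
Codon 7 CCG (Pro): third position 4-fold.
Four-fold degenerate third positions: 3.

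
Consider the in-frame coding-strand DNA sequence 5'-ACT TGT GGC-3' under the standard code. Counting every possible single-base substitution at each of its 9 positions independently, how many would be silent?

7

Codon 1 (ACT, Thr): 3 synonymous substitutions.
Codon 2 (TGT, Cys): 1 synonymous substitution.
Codon 3 (GGC, Gly): 3 synonymous substitutions.
Total: 3 + 1 + 3 = 7.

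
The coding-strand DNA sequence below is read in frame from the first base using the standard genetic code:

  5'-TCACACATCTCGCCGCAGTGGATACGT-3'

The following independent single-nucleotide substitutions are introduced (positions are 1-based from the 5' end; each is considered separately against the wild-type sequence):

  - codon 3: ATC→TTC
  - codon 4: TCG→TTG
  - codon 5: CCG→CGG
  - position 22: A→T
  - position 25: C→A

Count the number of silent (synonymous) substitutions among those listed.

Codon 3: ATC (Ile) → TTC (Phe) — missense.
Codon 4: TCG (Ser) → TTG (Leu) — missense.
Codon 5: CCG (Pro) → CGG (Arg) — missense.
Codon 8: ATA (Ile) → TTA (Leu) — missense.
Codon 9: CGT (Arg) → AGT (Ser) — missense.
Synonymous: 0 of 5.

0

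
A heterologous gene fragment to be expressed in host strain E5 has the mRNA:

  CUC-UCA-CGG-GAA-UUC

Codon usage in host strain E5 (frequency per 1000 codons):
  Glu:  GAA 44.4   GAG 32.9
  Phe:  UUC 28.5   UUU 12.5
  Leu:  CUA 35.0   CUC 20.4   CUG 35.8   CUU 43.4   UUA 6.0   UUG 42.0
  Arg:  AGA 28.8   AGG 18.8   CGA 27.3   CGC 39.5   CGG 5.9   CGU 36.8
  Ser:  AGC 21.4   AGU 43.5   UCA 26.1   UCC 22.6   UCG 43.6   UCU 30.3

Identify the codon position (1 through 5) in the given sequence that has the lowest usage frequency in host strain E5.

3

Codon 1 CUC (Leu): 20.4 per 1000.
Codon 2 UCA (Ser): 26.1 per 1000.
Codon 3 CGG (Arg): 5.9 per 1000.
Codon 4 GAA (Glu): 44.4 per 1000.
Codon 5 UUC (Phe): 28.5 per 1000.
Lowest frequency is 5.9 at codon 3.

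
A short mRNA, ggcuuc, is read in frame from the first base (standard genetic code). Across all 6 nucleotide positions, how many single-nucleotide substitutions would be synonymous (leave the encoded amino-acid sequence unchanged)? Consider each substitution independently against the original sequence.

Codon 1 (GGC, Gly): 3 synonymous substitutions.
Codon 2 (UUC, Phe): 1 synonymous substitution.
Total: 3 + 1 = 4.

4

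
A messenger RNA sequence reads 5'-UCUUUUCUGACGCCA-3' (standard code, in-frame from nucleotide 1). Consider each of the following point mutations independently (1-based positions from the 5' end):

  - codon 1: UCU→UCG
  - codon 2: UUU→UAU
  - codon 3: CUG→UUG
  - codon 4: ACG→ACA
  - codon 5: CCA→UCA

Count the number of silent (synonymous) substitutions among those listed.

Codon 1: UCU (Ser) → UCG (Ser) — synonymous.
Codon 2: UUU (Phe) → UAU (Tyr) — missense.
Codon 3: CUG (Leu) → UUG (Leu) — synonymous.
Codon 4: ACG (Thr) → ACA (Thr) — synonymous.
Codon 5: CCA (Pro) → UCA (Ser) — missense.
Synonymous: 3 of 5.

3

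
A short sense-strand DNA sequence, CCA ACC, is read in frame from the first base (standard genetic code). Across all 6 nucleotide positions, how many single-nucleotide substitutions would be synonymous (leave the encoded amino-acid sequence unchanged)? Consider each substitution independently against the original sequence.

Codon 1 (CCA, Pro): 3 synonymous substitutions.
Codon 2 (ACC, Thr): 3 synonymous substitutions.
Total: 3 + 3 = 6.

6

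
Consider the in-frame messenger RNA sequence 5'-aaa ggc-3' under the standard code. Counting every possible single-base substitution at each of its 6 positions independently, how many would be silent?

4

Codon 1 (AAA, Lys): 1 synonymous substitution.
Codon 2 (GGC, Gly): 3 synonymous substitutions.
Total: 1 + 3 = 4.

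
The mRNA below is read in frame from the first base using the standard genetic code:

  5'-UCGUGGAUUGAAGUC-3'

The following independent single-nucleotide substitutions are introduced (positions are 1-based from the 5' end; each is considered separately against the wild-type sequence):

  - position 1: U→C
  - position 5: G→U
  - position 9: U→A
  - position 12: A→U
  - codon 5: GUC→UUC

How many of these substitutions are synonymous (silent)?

1

Codon 1: UCG (Ser) → CCG (Pro) — missense.
Codon 2: UGG (Trp) → UUG (Leu) — missense.
Codon 3: AUU (Ile) → AUA (Ile) — synonymous.
Codon 4: GAA (Glu) → GAU (Asp) — missense.
Codon 5: GUC (Val) → UUC (Phe) — missense.
Synonymous: 1 of 5.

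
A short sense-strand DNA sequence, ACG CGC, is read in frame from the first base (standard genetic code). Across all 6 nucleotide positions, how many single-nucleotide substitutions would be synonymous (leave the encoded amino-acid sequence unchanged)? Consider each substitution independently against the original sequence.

Codon 1 (ACG, Thr): 3 synonymous substitutions.
Codon 2 (CGC, Arg): 3 synonymous substitutions.
Total: 3 + 3 = 6.

6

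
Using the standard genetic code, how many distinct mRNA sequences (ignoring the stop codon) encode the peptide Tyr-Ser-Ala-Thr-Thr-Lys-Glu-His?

6144

Tyr: 2 codons.
Ser: 6 codons.
Ala: 4 codons.
Thr: 4 codons.
Thr: 4 codons.
Lys: 2 codons.
Glu: 2 codons.
His: 2 codons.
2 × 6 × 4 × 4 × 4 × 2 × 2 × 2 = 6144.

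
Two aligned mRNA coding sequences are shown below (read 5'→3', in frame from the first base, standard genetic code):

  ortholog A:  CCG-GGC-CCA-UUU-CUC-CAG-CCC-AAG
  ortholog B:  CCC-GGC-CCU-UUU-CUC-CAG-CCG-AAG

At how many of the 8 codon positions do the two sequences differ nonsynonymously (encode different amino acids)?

Codon 1: CCG Pro / CCC Pro — synonymous.
Codon 2: GGC Gly / GGC Gly — identical.
Codon 3: CCA Pro / CCU Pro — synonymous.
Codon 4: UUU Phe / UUU Phe — identical.
Codon 5: CUC Leu / CUC Leu — identical.
Codon 6: CAG Gln / CAG Gln — identical.
Codon 7: CCC Pro / CCG Pro — synonymous.
Codon 8: AAG Lys / AAG Lys — identical.
Nonsynonymous differences: 0.

0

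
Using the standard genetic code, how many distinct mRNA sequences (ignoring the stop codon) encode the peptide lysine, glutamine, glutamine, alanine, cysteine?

64

Lys: 2 codons.
Gln: 2 codons.
Gln: 2 codons.
Ala: 4 codons.
Cys: 2 codons.
2 × 2 × 2 × 4 × 2 = 64.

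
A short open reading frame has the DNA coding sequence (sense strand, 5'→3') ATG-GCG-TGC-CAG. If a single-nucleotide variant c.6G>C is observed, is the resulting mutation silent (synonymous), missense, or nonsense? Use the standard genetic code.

silent

Position 6 falls in codon 2: GCG → Ala.
After the substitution the codon is GCC → Ala.
Both encode Ala, so the change is synonymous.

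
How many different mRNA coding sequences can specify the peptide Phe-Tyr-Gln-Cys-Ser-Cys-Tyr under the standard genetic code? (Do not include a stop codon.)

384

Phe: 2 codons.
Tyr: 2 codons.
Gln: 2 codons.
Cys: 2 codons.
Ser: 6 codons.
Cys: 2 codons.
Tyr: 2 codons.
2 × 2 × 2 × 2 × 6 × 2 × 2 = 384.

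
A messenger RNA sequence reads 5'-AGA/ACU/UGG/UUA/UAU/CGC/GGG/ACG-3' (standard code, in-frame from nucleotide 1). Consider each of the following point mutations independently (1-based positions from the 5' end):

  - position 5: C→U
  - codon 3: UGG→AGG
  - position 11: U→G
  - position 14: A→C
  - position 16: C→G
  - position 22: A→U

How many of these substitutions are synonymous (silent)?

Codon 2: ACU (Thr) → AUU (Ile) — missense.
Codon 3: UGG (Trp) → AGG (Arg) — missense.
Codon 4: UUA (Leu) → UGA (Stop) — nonsense.
Codon 5: UAU (Tyr) → UCU (Ser) — missense.
Codon 6: CGC (Arg) → GGC (Gly) — missense.
Codon 8: ACG (Thr) → UCG (Ser) — missense.
Synonymous: 0 of 6.

0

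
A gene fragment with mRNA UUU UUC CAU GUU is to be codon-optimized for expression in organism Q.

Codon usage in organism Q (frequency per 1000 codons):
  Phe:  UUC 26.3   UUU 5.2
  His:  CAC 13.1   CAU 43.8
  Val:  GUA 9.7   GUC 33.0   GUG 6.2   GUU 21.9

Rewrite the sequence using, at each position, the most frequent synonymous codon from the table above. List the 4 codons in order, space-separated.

Codon 1 (Phe): best is UUC at 26.3.
Codon 2 (Phe): best is UUC at 26.3.
Codon 3 (His): best is CAU at 43.8.
Codon 4 (Val): best is GUC at 33.0.

UUC UUC CAU GUC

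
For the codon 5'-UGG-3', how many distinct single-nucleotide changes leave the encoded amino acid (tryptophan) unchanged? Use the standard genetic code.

Position 1: none → 0 synonymous.
Position 2: none → 0 synonymous.
Position 3: none → 0 synonymous.
Total: 0 + 0 + 0 = 0.

0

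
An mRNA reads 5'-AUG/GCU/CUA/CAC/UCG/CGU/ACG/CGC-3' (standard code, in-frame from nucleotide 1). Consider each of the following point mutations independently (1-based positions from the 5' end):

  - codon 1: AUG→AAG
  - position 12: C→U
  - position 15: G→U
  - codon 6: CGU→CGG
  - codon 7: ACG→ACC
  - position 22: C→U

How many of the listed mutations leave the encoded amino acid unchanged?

Codon 1: AUG (Met) → AAG (Lys) — missense.
Codon 4: CAC (His) → CAU (His) — synonymous.
Codon 5: UCG (Ser) → UCU (Ser) — synonymous.
Codon 6: CGU (Arg) → CGG (Arg) — synonymous.
Codon 7: ACG (Thr) → ACC (Thr) — synonymous.
Codon 8: CGC (Arg) → UGC (Cys) — missense.
Synonymous: 4 of 6.

4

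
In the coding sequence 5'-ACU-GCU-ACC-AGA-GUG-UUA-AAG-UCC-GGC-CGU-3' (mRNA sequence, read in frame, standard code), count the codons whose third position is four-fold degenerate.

7

Codon 1 ACU (Thr): third position 4-fold.
Codon 2 GCU (Ala): third position 4-fold.
Codon 3 ACC (Thr): third position 4-fold.
Codon 4 AGA (Arg): third position 2-fold.
Codon 5 GUG (Val): third position 4-fold.
Codon 6 UUA (Leu): third position 2-fold.
Codon 7 AAG (Lys): third position 2-fold.
Codon 8 UCC (Ser): third position 4-fold.
Codon 9 GGC (Gly): third position 4-fold.
Codon 10 CGU (Arg): third position 4-fold.
Four-fold degenerate third positions: 7.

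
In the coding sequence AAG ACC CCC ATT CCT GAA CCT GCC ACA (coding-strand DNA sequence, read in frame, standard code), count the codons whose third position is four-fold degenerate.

6

Codon 1 AAG (Lys): third position 2-fold.
Codon 2 ACC (Thr): third position 4-fold.
Codon 3 CCC (Pro): third position 4-fold.
Codon 4 ATT (Ile): third position 3-fold.
Codon 5 CCT (Pro): third position 4-fold.
Codon 6 GAA (Glu): third position 2-fold.
Codon 7 CCT (Pro): third position 4-fold.
Codon 8 GCC (Ala): third position 4-fold.
Codon 9 ACA (Thr): third position 4-fold.
Four-fold degenerate third positions: 6.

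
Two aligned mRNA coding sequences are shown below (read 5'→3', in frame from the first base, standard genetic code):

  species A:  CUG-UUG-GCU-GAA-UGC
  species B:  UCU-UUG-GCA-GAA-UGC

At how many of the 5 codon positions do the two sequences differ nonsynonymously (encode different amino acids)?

1

Codon 1: CUG Leu / UCU Ser — nonsynonymous.
Codon 2: UUG Leu / UUG Leu — identical.
Codon 3: GCU Ala / GCA Ala — synonymous.
Codon 4: GAA Glu / GAA Glu — identical.
Codon 5: UGC Cys / UGC Cys — identical.
Nonsynonymous differences: 1.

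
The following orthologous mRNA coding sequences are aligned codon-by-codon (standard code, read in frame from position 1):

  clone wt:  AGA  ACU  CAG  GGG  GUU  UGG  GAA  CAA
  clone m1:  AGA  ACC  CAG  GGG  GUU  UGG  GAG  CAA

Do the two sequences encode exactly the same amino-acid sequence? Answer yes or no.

yes

Codon 1: AGA Arg / AGA Arg — identical.
Codon 2: ACU Thr / ACC Thr — synonymous.
Codon 3: CAG Gln / CAG Gln — identical.
Codon 4: GGG Gly / GGG Gly — identical.
Codon 5: GUU Val / GUU Val — identical.
Codon 6: UGG Trp / UGG Trp — identical.
Codon 7: GAA Glu / GAG Glu — synonymous.
Codon 8: CAA Gln / CAA Gln — identical.
Nonsynonymous differences: 0 → same protein.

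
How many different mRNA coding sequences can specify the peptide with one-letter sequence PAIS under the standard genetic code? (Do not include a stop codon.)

Pro: 4 codons.
Ala: 4 codons.
Ile: 3 codons.
Ser: 6 codons.
4 × 4 × 3 × 6 = 288.

288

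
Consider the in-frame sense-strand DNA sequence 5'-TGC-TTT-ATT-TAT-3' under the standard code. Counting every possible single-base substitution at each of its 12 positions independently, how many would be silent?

5

Codon 1 (TGC, Cys): 1 synonymous substitution.
Codon 2 (TTT, Phe): 1 synonymous substitution.
Codon 3 (ATT, Ile): 2 synonymous substitutions.
Codon 4 (TAT, Tyr): 1 synonymous substitution.
Total: 1 + 1 + 2 + 1 = 5.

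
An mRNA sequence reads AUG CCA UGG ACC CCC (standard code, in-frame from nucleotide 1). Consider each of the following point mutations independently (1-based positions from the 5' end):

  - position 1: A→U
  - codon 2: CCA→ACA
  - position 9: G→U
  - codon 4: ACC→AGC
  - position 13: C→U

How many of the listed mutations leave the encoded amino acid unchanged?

0

Codon 1: AUG (Met) → UUG (Leu) — missense.
Codon 2: CCA (Pro) → ACA (Thr) — missense.
Codon 3: UGG (Trp) → UGU (Cys) — missense.
Codon 4: ACC (Thr) → AGC (Ser) — missense.
Codon 5: CCC (Pro) → UCC (Ser) — missense.
Synonymous: 0 of 5.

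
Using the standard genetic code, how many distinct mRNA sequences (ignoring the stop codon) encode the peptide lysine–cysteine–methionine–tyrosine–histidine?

16

Lys: 2 codons.
Cys: 2 codons.
Met: 1 codon.
Tyr: 2 codons.
His: 2 codons.
2 × 2 × 1 × 2 × 2 = 16.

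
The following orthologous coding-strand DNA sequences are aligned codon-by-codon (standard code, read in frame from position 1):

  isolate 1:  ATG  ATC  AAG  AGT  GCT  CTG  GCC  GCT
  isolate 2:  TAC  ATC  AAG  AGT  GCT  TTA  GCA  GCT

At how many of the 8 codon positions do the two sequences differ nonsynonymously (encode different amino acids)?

Codon 1: ATG Met / TAC Tyr — nonsynonymous.
Codon 2: ATC Ile / ATC Ile — identical.
Codon 3: AAG Lys / AAG Lys — identical.
Codon 4: AGT Ser / AGT Ser — identical.
Codon 5: GCT Ala / GCT Ala — identical.
Codon 6: CTG Leu / TTA Leu — synonymous.
Codon 7: GCC Ala / GCA Ala — synonymous.
Codon 8: GCT Ala / GCT Ala — identical.
Nonsynonymous differences: 1.

1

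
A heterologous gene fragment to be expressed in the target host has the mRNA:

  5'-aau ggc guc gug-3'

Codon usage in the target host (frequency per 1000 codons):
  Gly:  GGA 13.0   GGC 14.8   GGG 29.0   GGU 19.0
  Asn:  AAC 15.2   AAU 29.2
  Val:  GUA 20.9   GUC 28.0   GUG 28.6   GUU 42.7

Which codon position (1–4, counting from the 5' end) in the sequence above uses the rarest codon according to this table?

2

Codon 1 AAU (Asn): 29.2 per 1000.
Codon 2 GGC (Gly): 14.8 per 1000.
Codon 3 GUC (Val): 28.0 per 1000.
Codon 4 GUG (Val): 28.6 per 1000.
Lowest frequency is 14.8 at codon 2.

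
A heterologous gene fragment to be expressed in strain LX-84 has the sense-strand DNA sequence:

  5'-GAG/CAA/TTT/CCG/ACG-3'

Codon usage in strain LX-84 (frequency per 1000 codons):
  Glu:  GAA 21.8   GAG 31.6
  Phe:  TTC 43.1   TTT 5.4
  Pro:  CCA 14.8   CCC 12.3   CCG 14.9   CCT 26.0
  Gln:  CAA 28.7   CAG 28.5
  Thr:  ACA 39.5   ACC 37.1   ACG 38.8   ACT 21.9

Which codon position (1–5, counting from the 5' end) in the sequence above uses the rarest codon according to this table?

Codon 1 GAG (Glu): 31.6 per 1000.
Codon 2 CAA (Gln): 28.7 per 1000.
Codon 3 TTT (Phe): 5.4 per 1000.
Codon 4 CCG (Pro): 14.9 per 1000.
Codon 5 ACG (Thr): 38.8 per 1000.
Lowest frequency is 5.4 at codon 3.

3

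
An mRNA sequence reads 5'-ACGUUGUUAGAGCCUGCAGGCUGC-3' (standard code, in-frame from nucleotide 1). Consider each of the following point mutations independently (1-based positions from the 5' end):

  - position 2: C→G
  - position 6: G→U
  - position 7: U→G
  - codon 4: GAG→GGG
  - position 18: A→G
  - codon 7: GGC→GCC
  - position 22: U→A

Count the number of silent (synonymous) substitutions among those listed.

1

Codon 1: ACG (Thr) → AGG (Arg) — missense.
Codon 2: UUG (Leu) → UUU (Phe) — missense.
Codon 3: UUA (Leu) → GUA (Val) — missense.
Codon 4: GAG (Glu) → GGG (Gly) — missense.
Codon 6: GCA (Ala) → GCG (Ala) — synonymous.
Codon 7: GGC (Gly) → GCC (Ala) — missense.
Codon 8: UGC (Cys) → AGC (Ser) — missense.
Synonymous: 1 of 7.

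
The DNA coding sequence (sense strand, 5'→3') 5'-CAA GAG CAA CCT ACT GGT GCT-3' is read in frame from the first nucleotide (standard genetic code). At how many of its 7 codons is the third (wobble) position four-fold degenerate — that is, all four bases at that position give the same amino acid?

4

Codon 1 CAA (Gln): third position 2-fold.
Codon 2 GAG (Glu): third position 2-fold.
Codon 3 CAA (Gln): third position 2-fold.
Codon 4 CCT (Pro): third position 4-fold.
Codon 5 ACT (Thr): third position 4-fold.
Codon 6 GGT (Gly): third position 4-fold.
Codon 7 GCT (Ala): third position 4-fold.
Four-fold degenerate third positions: 4.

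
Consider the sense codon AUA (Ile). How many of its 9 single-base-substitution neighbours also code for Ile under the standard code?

Position 1: none → 0 synonymous.
Position 2: none → 0 synonymous.
Position 3: AUU, AUC → 2 synonymous.
Total: 0 + 0 + 2 = 2.

2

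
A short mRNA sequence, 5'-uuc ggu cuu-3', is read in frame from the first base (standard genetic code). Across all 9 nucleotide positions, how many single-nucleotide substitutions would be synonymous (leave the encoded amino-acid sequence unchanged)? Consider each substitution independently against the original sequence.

Codon 1 (UUC, Phe): 1 synonymous substitution.
Codon 2 (GGU, Gly): 3 synonymous substitutions.
Codon 3 (CUU, Leu): 3 synonymous substitutions.
Total: 1 + 3 + 3 = 7.

7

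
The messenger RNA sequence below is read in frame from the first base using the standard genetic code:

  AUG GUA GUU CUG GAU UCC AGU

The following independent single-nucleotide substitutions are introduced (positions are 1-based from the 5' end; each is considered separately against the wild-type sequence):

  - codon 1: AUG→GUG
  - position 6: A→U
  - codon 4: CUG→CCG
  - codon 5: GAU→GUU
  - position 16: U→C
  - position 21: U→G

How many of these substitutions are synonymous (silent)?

1

Codon 1: AUG (Met) → GUG (Val) — missense.
Codon 2: GUA (Val) → GUU (Val) — synonymous.
Codon 4: CUG (Leu) → CCG (Pro) — missense.
Codon 5: GAU (Asp) → GUU (Val) — missense.
Codon 6: UCC (Ser) → CCC (Pro) — missense.
Codon 7: AGU (Ser) → AGG (Arg) — missense.
Synonymous: 1 of 6.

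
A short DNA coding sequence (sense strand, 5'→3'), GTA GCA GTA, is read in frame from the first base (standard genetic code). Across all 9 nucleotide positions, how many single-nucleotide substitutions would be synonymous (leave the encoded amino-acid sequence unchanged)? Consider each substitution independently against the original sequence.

Codon 1 (GTA, Val): 3 synonymous substitutions.
Codon 2 (GCA, Ala): 3 synonymous substitutions.
Codon 3 (GTA, Val): 3 synonymous substitutions.
Total: 3 + 3 + 3 = 9.

9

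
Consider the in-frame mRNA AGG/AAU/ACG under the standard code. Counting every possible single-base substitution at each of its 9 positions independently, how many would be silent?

6

Codon 1 (AGG, Arg): 2 synonymous substitutions.
Codon 2 (AAU, Asn): 1 synonymous substitution.
Codon 3 (ACG, Thr): 3 synonymous substitutions.
Total: 2 + 1 + 3 = 6.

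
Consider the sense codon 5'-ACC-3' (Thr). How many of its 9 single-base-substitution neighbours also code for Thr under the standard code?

3

Position 1: none → 0 synonymous.
Position 2: none → 0 synonymous.
Position 3: ACT, ACA, ACG → 3 synonymous.
Total: 0 + 0 + 3 = 3.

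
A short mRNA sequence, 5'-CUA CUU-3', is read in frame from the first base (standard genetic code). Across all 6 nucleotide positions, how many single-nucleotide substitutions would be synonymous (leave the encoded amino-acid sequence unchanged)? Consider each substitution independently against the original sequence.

7

Codon 1 (CUA, Leu): 4 synonymous substitutions.
Codon 2 (CUU, Leu): 3 synonymous substitutions.
Total: 4 + 3 = 7.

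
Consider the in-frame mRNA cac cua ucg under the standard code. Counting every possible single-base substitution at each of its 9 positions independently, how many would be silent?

8

Codon 1 (CAC, His): 1 synonymous substitution.
Codon 2 (CUA, Leu): 4 synonymous substitutions.
Codon 3 (UCG, Ser): 3 synonymous substitutions.
Total: 1 + 4 + 3 = 8.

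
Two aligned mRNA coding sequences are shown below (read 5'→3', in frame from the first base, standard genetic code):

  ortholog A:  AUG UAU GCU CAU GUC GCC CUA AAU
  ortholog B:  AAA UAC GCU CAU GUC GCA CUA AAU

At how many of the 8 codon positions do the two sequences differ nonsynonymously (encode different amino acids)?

Codon 1: AUG Met / AAA Lys — nonsynonymous.
Codon 2: UAU Tyr / UAC Tyr — synonymous.
Codon 3: GCU Ala / GCU Ala — identical.
Codon 4: CAU His / CAU His — identical.
Codon 5: GUC Val / GUC Val — identical.
Codon 6: GCC Ala / GCA Ala — synonymous.
Codon 7: CUA Leu / CUA Leu — identical.
Codon 8: AAU Asn / AAU Asn — identical.
Nonsynonymous differences: 1.

1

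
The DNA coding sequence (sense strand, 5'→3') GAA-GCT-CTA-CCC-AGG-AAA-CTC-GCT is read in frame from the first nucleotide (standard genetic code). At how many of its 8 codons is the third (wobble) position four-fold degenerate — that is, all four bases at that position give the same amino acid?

5

Codon 1 GAA (Glu): third position 2-fold.
Codon 2 GCT (Ala): third position 4-fold.
Codon 3 CTA (Leu): third position 4-fold.
Codon 4 CCC (Pro): third position 4-fold.
Codon 5 AGG (Arg): third position 2-fold.
Codon 6 AAA (Lys): third position 2-fold.
Codon 7 CTC (Leu): third position 4-fold.
Codon 8 GCT (Ala): third position 4-fold.
Four-fold degenerate third positions: 5.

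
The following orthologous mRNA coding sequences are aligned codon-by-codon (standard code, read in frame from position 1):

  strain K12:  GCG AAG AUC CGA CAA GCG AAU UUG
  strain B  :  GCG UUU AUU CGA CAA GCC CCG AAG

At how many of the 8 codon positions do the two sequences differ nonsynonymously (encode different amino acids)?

Codon 1: GCG Ala / GCG Ala — identical.
Codon 2: AAG Lys / UUU Phe — nonsynonymous.
Codon 3: AUC Ile / AUU Ile — synonymous.
Codon 4: CGA Arg / CGA Arg — identical.
Codon 5: CAA Gln / CAA Gln — identical.
Codon 6: GCG Ala / GCC Ala — synonymous.
Codon 7: AAU Asn / CCG Pro — nonsynonymous.
Codon 8: UUG Leu / AAG Lys — nonsynonymous.
Nonsynonymous differences: 3.

3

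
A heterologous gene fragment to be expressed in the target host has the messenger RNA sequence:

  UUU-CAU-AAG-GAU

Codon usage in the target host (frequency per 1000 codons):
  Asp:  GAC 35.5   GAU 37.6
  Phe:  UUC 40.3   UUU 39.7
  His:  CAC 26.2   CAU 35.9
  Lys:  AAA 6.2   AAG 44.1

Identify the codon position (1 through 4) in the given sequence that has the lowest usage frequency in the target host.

2

Codon 1 UUU (Phe): 39.7 per 1000.
Codon 2 CAU (His): 35.9 per 1000.
Codon 3 AAG (Lys): 44.1 per 1000.
Codon 4 GAU (Asp): 37.6 per 1000.
Lowest frequency is 35.9 at codon 2.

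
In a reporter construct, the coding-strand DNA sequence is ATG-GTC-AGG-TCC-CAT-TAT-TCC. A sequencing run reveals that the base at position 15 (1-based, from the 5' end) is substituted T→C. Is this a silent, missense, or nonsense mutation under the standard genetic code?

silent

Position 15 falls in codon 5: CAT → His.
After the substitution the codon is CAC → His.
Both encode His, so the change is synonymous.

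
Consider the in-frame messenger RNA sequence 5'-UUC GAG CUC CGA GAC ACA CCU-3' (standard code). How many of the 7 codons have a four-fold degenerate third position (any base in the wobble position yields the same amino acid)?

Codon 1 UUC (Phe): third position 2-fold.
Codon 2 GAG (Glu): third position 2-fold.
Codon 3 CUC (Leu): third position 4-fold.
Codon 4 CGA (Arg): third position 4-fold.
Codon 5 GAC (Asp): third position 2-fold.
Codon 6 ACA (Thr): third position 4-fold.
Codon 7 CCU (Pro): third position 4-fold.
Four-fold degenerate third positions: 4.

4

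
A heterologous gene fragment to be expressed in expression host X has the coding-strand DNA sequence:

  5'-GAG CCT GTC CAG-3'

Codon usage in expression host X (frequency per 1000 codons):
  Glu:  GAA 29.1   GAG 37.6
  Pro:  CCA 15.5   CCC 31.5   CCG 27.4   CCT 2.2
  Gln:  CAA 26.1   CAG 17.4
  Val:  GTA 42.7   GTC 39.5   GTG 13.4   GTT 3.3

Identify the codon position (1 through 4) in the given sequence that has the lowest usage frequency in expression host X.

Codon 1 GAG (Glu): 37.6 per 1000.
Codon 2 CCT (Pro): 2.2 per 1000.
Codon 3 GTC (Val): 39.5 per 1000.
Codon 4 CAG (Gln): 17.4 per 1000.
Lowest frequency is 2.2 at codon 2.

2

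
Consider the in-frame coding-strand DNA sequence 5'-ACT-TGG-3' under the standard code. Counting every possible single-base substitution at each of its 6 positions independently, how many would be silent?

Codon 1 (ACT, Thr): 3 synonymous substitutions.
Codon 2 (TGG, Trp): 0 synonymous substitutions.
Total: 3 + 0 = 3.

3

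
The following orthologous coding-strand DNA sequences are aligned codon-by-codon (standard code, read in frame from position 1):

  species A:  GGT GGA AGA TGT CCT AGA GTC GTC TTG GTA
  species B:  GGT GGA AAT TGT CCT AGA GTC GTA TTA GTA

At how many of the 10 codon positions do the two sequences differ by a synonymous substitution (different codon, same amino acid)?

Codon 1: GGT Gly / GGT Gly — identical.
Codon 2: GGA Gly / GGA Gly — identical.
Codon 3: AGA Arg / AAT Asn — nonsynonymous.
Codon 4: TGT Cys / TGT Cys — identical.
Codon 5: CCT Pro / CCT Pro — identical.
Codon 6: AGA Arg / AGA Arg — identical.
Codon 7: GTC Val / GTC Val — identical.
Codon 8: GTC Val / GTA Val — synonymous.
Codon 9: TTG Leu / TTA Leu — synonymous.
Codon 10: GTA Val / GTA Val — identical.
Synonymous differences: 2.

2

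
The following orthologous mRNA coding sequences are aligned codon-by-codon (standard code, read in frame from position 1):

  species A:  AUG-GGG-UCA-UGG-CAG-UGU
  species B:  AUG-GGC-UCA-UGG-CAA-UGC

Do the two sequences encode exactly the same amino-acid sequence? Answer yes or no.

Codon 1: AUG Met / AUG Met — identical.
Codon 2: GGG Gly / GGC Gly — synonymous.
Codon 3: UCA Ser / UCA Ser — identical.
Codon 4: UGG Trp / UGG Trp — identical.
Codon 5: CAG Gln / CAA Gln — synonymous.
Codon 6: UGU Cys / UGC Cys — synonymous.
Nonsynonymous differences: 0 → same protein.

yes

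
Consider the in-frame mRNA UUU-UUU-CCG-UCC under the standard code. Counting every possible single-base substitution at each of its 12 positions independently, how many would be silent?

8

Codon 1 (UUU, Phe): 1 synonymous substitution.
Codon 2 (UUU, Phe): 1 synonymous substitution.
Codon 3 (CCG, Pro): 3 synonymous substitutions.
Codon 4 (UCC, Ser): 3 synonymous substitutions.
Total: 1 + 1 + 3 + 3 = 8.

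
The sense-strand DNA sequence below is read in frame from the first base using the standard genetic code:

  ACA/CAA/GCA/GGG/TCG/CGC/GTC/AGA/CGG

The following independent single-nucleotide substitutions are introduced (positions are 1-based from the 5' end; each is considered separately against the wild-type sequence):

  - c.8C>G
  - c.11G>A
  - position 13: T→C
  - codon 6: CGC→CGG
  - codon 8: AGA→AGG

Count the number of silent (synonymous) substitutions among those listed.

Codon 3: GCA (Ala) → GGA (Gly) — missense.
Codon 4: GGG (Gly) → GAG (Glu) — missense.
Codon 5: TCG (Ser) → CCG (Pro) — missense.
Codon 6: CGC (Arg) → CGG (Arg) — synonymous.
Codon 8: AGA (Arg) → AGG (Arg) — synonymous.
Synonymous: 2 of 5.

2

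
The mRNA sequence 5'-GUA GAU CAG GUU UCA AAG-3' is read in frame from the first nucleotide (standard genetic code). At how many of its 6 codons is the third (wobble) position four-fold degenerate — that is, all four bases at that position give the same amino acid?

Codon 1 GUA (Val): third position 4-fold.
Codon 2 GAU (Asp): third position 2-fold.
Codon 3 CAG (Gln): third position 2-fold.
Codon 4 GUU (Val): third position 4-fold.
Codon 5 UCA (Ser): third position 4-fold.
Codon 6 AAG (Lys): third position 2-fold.
Four-fold degenerate third positions: 3.

3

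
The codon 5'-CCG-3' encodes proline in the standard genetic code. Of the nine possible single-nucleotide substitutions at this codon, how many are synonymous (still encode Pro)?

Position 1: none → 0 synonymous.
Position 2: none → 0 synonymous.
Position 3: CCU, CCC, CCA → 3 synonymous.
Total: 0 + 0 + 3 = 3.

3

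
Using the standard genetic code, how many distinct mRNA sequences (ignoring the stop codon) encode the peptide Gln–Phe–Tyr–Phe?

16

Gln: 2 codons.
Phe: 2 codons.
Tyr: 2 codons.
Phe: 2 codons.
2 × 2 × 2 × 2 = 16.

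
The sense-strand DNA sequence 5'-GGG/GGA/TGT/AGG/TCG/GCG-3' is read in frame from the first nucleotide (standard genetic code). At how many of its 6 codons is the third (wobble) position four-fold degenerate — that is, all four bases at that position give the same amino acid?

Codon 1 GGG (Gly): third position 4-fold.
Codon 2 GGA (Gly): third position 4-fold.
Codon 3 TGT (Cys): third position 2-fold.
Codon 4 AGG (Arg): third position 2-fold.
Codon 5 TCG (Ser): third position 4-fold.
Codon 6 GCG (Ala): third position 4-fold.
Four-fold degenerate third positions: 4.

4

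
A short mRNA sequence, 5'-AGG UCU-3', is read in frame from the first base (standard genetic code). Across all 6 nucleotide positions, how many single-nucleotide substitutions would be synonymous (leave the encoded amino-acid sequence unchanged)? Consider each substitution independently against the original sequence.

Codon 1 (AGG, Arg): 2 synonymous substitutions.
Codon 2 (UCU, Ser): 3 synonymous substitutions.
Total: 2 + 3 = 5.

5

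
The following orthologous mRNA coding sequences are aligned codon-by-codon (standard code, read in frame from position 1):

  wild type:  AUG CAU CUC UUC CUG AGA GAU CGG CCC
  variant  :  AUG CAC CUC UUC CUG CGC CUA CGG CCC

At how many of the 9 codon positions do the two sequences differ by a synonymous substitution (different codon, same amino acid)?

Codon 1: AUG Met / AUG Met — identical.
Codon 2: CAU His / CAC His — synonymous.
Codon 3: CUC Leu / CUC Leu — identical.
Codon 4: UUC Phe / UUC Phe — identical.
Codon 5: CUG Leu / CUG Leu — identical.
Codon 6: AGA Arg / CGC Arg — synonymous.
Codon 7: GAU Asp / CUA Leu — nonsynonymous.
Codon 8: CGG Arg / CGG Arg — identical.
Codon 9: CCC Pro / CCC Pro — identical.
Synonymous differences: 2.

2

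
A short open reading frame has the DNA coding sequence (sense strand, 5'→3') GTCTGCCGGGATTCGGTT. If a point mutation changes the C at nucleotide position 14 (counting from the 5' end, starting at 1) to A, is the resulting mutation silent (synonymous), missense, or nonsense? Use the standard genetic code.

nonsense

Position 14 falls in codon 5: TCG → Ser.
After the substitution the codon is TAG → Stop.
The new codon is a stop codon, so this is a nonsense mutation.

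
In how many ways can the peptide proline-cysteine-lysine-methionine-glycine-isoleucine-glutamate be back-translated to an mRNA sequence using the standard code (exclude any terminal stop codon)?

384

Pro: 4 codons.
Cys: 2 codons.
Lys: 2 codons.
Met: 1 codon.
Gly: 4 codons.
Ile: 3 codons.
Glu: 2 codons.
4 × 2 × 2 × 1 × 4 × 3 × 2 = 384.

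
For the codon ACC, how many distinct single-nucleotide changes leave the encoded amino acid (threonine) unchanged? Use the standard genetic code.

Position 1: none → 0 synonymous.
Position 2: none → 0 synonymous.
Position 3: ACU, ACA, ACG → 3 synonymous.
Total: 0 + 0 + 3 = 3.

3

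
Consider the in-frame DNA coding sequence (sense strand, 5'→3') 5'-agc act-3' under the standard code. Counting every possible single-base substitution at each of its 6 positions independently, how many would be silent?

Codon 1 (AGC, Ser): 1 synonymous substitution.
Codon 2 (ACT, Thr): 3 synonymous substitutions.
Total: 1 + 3 = 4.

4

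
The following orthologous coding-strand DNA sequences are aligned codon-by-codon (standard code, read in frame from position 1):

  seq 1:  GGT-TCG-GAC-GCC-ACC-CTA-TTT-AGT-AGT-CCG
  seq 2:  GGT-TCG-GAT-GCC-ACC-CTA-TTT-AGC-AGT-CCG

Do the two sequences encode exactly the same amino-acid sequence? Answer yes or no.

yes

Codon 1: GGT Gly / GGT Gly — identical.
Codon 2: TCG Ser / TCG Ser — identical.
Codon 3: GAC Asp / GAT Asp — synonymous.
Codon 4: GCC Ala / GCC Ala — identical.
Codon 5: ACC Thr / ACC Thr — identical.
Codon 6: CTA Leu / CTA Leu — identical.
Codon 7: TTT Phe / TTT Phe — identical.
Codon 8: AGT Ser / AGC Ser — synonymous.
Codon 9: AGT Ser / AGT Ser — identical.
Codon 10: CCG Pro / CCG Pro — identical.
Nonsynonymous differences: 0 → same protein.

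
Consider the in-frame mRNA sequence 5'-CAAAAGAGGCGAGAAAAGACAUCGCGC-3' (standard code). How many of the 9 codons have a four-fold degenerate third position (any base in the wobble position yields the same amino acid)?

Codon 1 CAA (Gln): third position 2-fold.
Codon 2 AAG (Lys): third position 2-fold.
Codon 3 AGG (Arg): third position 2-fold.
Codon 4 CGA (Arg): third position 4-fold.
Codon 5 GAA (Glu): third position 2-fold.
Codon 6 AAG (Lys): third position 2-fold.
Codon 7 ACA (Thr): third position 4-fold.
Codon 8 UCG (Ser): third position 4-fold.
Codon 9 CGC (Arg): third position 4-fold.
Four-fold degenerate third positions: 4.

4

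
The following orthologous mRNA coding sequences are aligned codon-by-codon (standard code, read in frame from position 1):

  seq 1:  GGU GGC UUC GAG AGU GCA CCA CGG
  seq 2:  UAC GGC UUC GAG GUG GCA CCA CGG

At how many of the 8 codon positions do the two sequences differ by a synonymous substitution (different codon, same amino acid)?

Codon 1: GGU Gly / UAC Tyr — nonsynonymous.
Codon 2: GGC Gly / GGC Gly — identical.
Codon 3: UUC Phe / UUC Phe — identical.
Codon 4: GAG Glu / GAG Glu — identical.
Codon 5: AGU Ser / GUG Val — nonsynonymous.
Codon 6: GCA Ala / GCA Ala — identical.
Codon 7: CCA Pro / CCA Pro — identical.
Codon 8: CGG Arg / CGG Arg — identical.
Synonymous differences: 0.

0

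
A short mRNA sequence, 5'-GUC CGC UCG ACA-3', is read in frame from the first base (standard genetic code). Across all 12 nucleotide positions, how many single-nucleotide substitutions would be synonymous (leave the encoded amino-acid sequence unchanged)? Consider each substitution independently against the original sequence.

Codon 1 (GUC, Val): 3 synonymous substitutions.
Codon 2 (CGC, Arg): 3 synonymous substitutions.
Codon 3 (UCG, Ser): 3 synonymous substitutions.
Codon 4 (ACA, Thr): 3 synonymous substitutions.
Total: 3 + 3 + 3 + 3 = 12.

12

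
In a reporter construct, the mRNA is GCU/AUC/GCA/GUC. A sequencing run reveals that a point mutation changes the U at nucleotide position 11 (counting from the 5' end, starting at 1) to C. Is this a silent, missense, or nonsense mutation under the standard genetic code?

Position 11 falls in codon 4: GUC → Val.
After the substitution the codon is GCC → Ala.
Val ≠ Ala, so this is a missense mutation.

missense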